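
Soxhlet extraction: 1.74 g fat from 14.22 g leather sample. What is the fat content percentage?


12.2%

Fat content = 1.74 / 14.22 x 100
Fat = 12.2%


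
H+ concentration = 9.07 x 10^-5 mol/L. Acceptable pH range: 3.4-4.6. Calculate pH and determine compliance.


pH = 4.04
Compliant: Yes


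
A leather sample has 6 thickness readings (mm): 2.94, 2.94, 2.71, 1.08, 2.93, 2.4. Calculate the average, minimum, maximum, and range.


Sum = 15.00
Average = 15.00 / 6 = 2.50 mm
Minimum = 1.08 mm
Maximum = 2.94 mm
Range = 2.94 - 1.08 = 1.86 mm


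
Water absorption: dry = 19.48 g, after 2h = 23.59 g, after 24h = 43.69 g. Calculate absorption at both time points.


WA (2h) = (23.59 - 19.48) / 19.48 x 100 = 21.1%
WA (24h) = (43.69 - 19.48) / 19.48 x 100 = 124.3%


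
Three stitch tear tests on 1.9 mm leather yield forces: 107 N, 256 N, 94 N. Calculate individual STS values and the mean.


STS1 = 56.3 N/mm
STS2 = 134.7 N/mm
STS3 = 49.5 N/mm
Mean = 80.2 N/mm


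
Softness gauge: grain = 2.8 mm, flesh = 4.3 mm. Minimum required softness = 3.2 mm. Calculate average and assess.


Average softness = 3.55 mm
Meets requirement: Yes

Average = (2.8 + 4.3) / 2 = 3.55 mm
Minimum = 3.2 mm
Meets requirement: Yes


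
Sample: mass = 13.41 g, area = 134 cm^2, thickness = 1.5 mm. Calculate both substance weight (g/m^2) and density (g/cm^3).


SW = 13.41 / 134 x 10000 = 1000.7 g/m^2
Volume = 134 x 1.5 / 10 = 20.10 cm^3
Density = 13.41 / 20.10 = 0.667 g/cm^3


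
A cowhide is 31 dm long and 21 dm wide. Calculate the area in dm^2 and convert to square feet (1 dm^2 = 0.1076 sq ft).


Area = 31 x 21 = 651 dm^2
Conversion: 651 x 0.1076 = 70.05 sq ft


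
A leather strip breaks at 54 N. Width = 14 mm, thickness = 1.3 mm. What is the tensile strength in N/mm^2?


2.97 N/mm^2

Cross-sectional area = 14 x 1.3 = 18.2 mm^2
Tensile strength = 54 / 18.2 = 2.97 N/mm^2


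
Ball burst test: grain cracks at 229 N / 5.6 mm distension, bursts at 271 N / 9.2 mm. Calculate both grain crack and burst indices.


Crack index = 229 / 5.6 = 40.9 N/mm
Burst index = 271 / 9.2 = 29.5 N/mm


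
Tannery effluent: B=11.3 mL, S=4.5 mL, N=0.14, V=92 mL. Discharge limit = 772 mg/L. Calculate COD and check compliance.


COD = (11.3 - 4.5) x 0.14 x 8000 / 92 = 82.8 mg/L
Limit: 772 mg/L
Compliant: Yes


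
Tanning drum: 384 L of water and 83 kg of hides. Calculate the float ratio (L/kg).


Float ratio = water / hide weight
Ratio = 384 / 83 = 4.6


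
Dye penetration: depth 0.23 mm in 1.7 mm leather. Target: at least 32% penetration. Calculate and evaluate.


Penetration = 13.5%
Meets target: No


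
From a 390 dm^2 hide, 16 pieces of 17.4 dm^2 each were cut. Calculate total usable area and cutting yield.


Usable area = 278.4 dm^2
Yield = 71.4%


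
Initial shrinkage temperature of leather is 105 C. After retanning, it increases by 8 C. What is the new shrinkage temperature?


113 C

New Ts = 105 + 8 = 113 C


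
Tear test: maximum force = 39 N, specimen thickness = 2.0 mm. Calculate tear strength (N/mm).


Tear strength = force / thickness
Tear = 39 / 2.0 = 19.5 N/mm


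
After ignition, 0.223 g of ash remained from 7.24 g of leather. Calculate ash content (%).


3.08%

Ash% = 0.223 / 7.24 x 100
Ash% = 3.08%


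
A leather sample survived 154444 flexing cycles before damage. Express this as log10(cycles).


log10(154444) = 5.19


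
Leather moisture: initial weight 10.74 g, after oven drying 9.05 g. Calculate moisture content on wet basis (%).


Moisture = 10.74 - 9.05 = 1.69 g
MC = 1.69 / 10.74 x 100 = 15.7%


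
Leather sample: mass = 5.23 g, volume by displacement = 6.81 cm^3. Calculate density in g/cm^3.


Density = mass / volume
Density = 5.23 / 6.81 = 0.768 g/cm^3


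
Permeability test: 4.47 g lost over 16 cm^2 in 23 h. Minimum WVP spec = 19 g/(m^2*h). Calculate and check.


WVP = 121.47 g/(m^2*h)
Meets specification: Yes

WVP = 4.47 / (16 x 23) x 10000 = 121.47 g/(m^2*h)
Minimum: 19 g/(m^2*h)
Meets spec: Yes


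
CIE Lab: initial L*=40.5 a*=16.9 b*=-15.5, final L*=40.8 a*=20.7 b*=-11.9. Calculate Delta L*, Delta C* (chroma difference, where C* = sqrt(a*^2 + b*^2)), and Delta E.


Delta L* = 0.3
Delta C* = 0.95
Delta E = 5.24

Delta L* = 40.8 - 40.5 = 0.3
C1* = sqrt((16.9)^2 + (-15.5)^2) = 22.932
C2* = sqrt((20.7)^2 + (-11.9)^2) = 23.877
Delta C* = 23.877 - 22.932 = 0.95
Delta E = sqrt((0.3)^2 + (3.8)^2 + (3.6)^2) = 5.24


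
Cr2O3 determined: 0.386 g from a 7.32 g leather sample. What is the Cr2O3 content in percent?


5.27%

Cr2O3% = 0.386 / 7.32 x 100
Cr2O3% = 5.27%


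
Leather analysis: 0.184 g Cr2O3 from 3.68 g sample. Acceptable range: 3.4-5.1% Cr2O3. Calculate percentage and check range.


Cr2O3 = 5.00%
Within range: Yes


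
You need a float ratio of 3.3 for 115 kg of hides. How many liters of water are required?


Water = hide weight x target ratio
Water = 115 x 3.3 = 379.5 L


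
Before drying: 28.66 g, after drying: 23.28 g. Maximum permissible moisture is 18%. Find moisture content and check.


MC = (28.66 - 23.28) / 28.66 x 100 = 18.8%
Maximum: 18%
Acceptable: No


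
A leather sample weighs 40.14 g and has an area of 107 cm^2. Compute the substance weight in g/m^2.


Substance weight = mass / area x 10000
SW = 40.14 / 107 x 10000
SW = 3751.4 g/m^2


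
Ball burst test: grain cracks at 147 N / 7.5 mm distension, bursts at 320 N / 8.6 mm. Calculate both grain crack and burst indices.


Crack index = 19.6 N/mm
Burst index = 37.2 N/mm

Crack index = 147 / 7.5 = 19.6 N/mm
Burst index = 320 / 8.6 = 37.2 N/mm


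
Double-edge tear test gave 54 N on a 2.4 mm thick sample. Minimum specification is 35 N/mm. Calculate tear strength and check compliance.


Tear strength = 54 / 2.4 = 22.5 N/mm
Required minimum = 35 N/mm
Compliant: No


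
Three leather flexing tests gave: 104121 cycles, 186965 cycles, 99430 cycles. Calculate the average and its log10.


Average = 130172 cycles
log10 = 5.11


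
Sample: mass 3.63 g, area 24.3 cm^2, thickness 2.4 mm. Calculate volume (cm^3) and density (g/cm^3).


Thickness in cm = 2.4 / 10 = 0.24 cm
Volume = 24.3 x 0.24 = 5.832 cm^3
Density = 3.63 / 5.832 = 0.622 g/cm^3


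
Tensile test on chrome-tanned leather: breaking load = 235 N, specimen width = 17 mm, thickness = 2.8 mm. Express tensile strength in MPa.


4.94 MPa


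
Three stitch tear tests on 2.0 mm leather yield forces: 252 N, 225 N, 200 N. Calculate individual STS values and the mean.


STS1 = 126.0 N/mm
STS2 = 112.5 N/mm
STS3 = 100.0 N/mm
Mean = 112.8 N/mm

STS1 = 252 / 2.0 = 126.0 N/mm
STS2 = 225 / 2.0 = 112.5 N/mm
STS3 = 200 / 2.0 = 100.0 N/mm
Mean = (126.0 + 112.5 + 100.0) / 3 = 112.8 N/mm


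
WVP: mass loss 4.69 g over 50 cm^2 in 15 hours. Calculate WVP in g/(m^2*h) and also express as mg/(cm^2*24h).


WVP = 62.53 g/(m^2*h)
Daily rate = 150.08 mg/(cm^2*24h)

WVP = 4.69 / (50 x 15) x 10000 = 62.53 g/(m^2*h)
Mass loss in mg = 4.69 x 1000 = 4690 mg
Per cm^2 per 24h in mg: 4690 x 24 / (50 x 15) = 112560 / 750 = 150.08 mg/(cm^2*24h)


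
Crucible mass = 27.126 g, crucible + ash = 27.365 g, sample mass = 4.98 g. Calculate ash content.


Ash mass = 27.365 - 27.126 = 0.239 g
Ash% = 0.239 / 4.98 x 100 = 4.80%


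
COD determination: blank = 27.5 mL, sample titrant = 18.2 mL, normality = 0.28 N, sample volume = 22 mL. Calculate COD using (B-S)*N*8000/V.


COD = (27.5 - 18.2) x 0.28 x 8000 / 22
COD = 9.3 x 0.28 x 8000 / 22
COD = 946.9 mg/L


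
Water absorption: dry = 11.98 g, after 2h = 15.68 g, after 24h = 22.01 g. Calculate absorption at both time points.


WA (2h) = (15.68 - 11.98) / 11.98 x 100 = 30.9%
WA (24h) = (22.01 - 11.98) / 11.98 x 100 = 83.7%


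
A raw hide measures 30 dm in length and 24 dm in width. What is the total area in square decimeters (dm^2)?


720 dm^2


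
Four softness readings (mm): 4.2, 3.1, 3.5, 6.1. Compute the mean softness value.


Sum = 4.2 + 3.1 + 3.5 + 6.1
Mean = 16.9 / 4 = 4.23 mm


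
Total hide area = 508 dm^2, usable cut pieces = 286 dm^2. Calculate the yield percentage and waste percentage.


Yield = 56.3%
Waste = 43.7%

Yield = 286 / 508 x 100 = 56.3%
Waste = 508 - 286 = 222 dm^2
Waste% = 100 - 56.3 = 43.7%


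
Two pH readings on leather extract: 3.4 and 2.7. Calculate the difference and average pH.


Difference = |3.4 - 2.7| = 0.7
Average = (3.4 + 2.7) / 2 = 3.05


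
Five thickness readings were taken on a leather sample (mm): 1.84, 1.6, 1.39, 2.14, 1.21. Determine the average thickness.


1.64 mm

Sum = 1.84 + 1.6 + 1.39 + 2.14 + 1.21 = 8.18
Average = 8.18 / 5 = 1.64 mm


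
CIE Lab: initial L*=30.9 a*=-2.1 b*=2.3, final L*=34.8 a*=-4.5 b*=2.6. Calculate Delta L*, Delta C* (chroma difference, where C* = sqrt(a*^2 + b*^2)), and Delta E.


Delta L* = 3.9
Delta C* = 2.08
Delta E = 4.59

Delta L* = 34.8 - 30.9 = 3.9
C1* = sqrt((-2.1)^2 + (2.3)^2) = 3.114
C2* = sqrt((-4.5)^2 + (2.6)^2) = 5.197
Delta C* = 5.197 - 3.114 = 2.08
Delta E = sqrt((3.9)^2 + (-2.4)^2 + (0.3)^2) = 4.59


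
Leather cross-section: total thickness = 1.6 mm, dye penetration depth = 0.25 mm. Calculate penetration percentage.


15.6%


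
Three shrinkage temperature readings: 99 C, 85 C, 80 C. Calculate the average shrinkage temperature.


Average = (99 + 85 + 80) / 3
Average = 264 / 3 = 88.0 C


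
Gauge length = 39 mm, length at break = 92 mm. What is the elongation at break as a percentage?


Extension = 92 - 39 = 53 mm
Elongation = 53 / 39 x 100 = 135.9%


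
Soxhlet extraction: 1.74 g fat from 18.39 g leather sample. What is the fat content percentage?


Fat content = 1.74 / 18.39 x 100
Fat = 9.5%


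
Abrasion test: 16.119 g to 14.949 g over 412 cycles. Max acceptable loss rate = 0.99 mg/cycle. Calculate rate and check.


Loss = 16.119 - 14.949 = 1.170 g
Rate = 1.170 g / 412 cycles x 1000 = 2.840 mg/cycle
Max = 0.99 mg/cycle
Passes: No


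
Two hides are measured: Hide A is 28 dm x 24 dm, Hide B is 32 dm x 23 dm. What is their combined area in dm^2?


Hide A area = 28 x 24 = 672 dm^2
Hide B area = 32 x 23 = 736 dm^2
Total = 672 + 736 = 1408 dm^2


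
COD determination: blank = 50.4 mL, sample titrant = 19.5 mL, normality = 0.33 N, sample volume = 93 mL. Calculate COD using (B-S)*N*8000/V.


877.2 mg/L

COD = (50.4 - 19.5) x 0.33 x 8000 / 93
COD = 30.9 x 0.33 x 8000 / 93
COD = 877.2 mg/L


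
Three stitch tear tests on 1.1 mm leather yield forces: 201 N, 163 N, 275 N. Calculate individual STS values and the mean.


STS1 = 182.7 N/mm
STS2 = 148.2 N/mm
STS3 = 250.0 N/mm
Mean = 193.6 N/mm

STS1 = 201 / 1.1 = 182.7 N/mm
STS2 = 163 / 1.1 = 148.2 N/mm
STS3 = 275 / 1.1 = 250.0 N/mm
Mean = (182.7 + 148.2 + 250.0) / 3 = 193.6 N/mm


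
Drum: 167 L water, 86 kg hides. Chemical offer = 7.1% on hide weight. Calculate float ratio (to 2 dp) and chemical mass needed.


Float ratio = 1.94
Chemical needed = 6.106 kg

Float ratio = 167 / 86 = 1.94
Chemical = 86 x 7.1 / 100 = 6.106 kg


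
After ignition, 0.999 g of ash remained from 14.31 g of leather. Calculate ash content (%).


Ash% = 0.999 / 14.31 x 100
Ash% = 6.98%


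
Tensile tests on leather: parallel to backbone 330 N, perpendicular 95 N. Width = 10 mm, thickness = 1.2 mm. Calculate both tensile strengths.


Parallel = 27.50 N/mm^2
Perpendicular = 7.92 N/mm^2

Area = 10 x 1.2 = 12.0 mm^2
TS (parallel) = 330 / 12.0 = 27.50 N/mm^2
TS (perpendicular) = 95 / 12.0 = 7.92 N/mm^2


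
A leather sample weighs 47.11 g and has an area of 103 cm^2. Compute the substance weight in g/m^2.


4573.8 g/m^2


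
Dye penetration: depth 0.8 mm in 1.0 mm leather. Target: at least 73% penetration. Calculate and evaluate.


Penetration = 0.8 / 1.0 x 100 = 80.0%
Target: 73%
Meets target: Yes


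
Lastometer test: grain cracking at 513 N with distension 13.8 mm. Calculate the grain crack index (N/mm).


Grain crack index = force / distension
Index = 513 / 13.8 = 37.2 N/mm


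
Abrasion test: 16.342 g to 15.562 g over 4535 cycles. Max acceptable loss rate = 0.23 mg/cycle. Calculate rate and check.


Rate = 0.172 mg/cycle
Passes: Yes


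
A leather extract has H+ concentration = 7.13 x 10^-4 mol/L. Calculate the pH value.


pH = -log10[H+]
pH = -log10(7.13 x 10^-4) = 3.15


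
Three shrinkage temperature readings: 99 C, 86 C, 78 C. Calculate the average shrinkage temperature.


Average = (99 + 86 + 78) / 3
Average = 263 / 3 = 87.7 C


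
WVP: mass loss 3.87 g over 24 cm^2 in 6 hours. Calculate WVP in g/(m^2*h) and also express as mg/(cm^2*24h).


WVP = 3.87 / (24 x 6) x 10000 = 268.75 g/(m^2*h)
Mass loss in mg = 3.87 x 1000 = 3870 mg
Per cm^2 per 24h in mg: 3870 x 24 / (24 x 6) = 92880 / 144 = 645.00 mg/(cm^2*24h)


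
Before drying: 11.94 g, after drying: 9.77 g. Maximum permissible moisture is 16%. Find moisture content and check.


MC = (11.94 - 9.77) / 11.94 x 100 = 18.2%
Maximum: 16%
Acceptable: No


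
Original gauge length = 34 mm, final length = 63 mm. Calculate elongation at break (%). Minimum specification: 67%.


Elongation = 85.3%
Meets spec: Yes

Extension = 63 - 34 = 29 mm
Elongation = 29 / 34 x 100 = 85.3%
Minimum required: 67%
Meets specification: Yes


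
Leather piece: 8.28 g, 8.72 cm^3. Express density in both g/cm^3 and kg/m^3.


0.950 g/cm^3
950 kg/m^3

Density = 8.28 / 8.72 = 0.950 g/cm^3
Convert: 0.950 x 1000 = 950 kg/m^3


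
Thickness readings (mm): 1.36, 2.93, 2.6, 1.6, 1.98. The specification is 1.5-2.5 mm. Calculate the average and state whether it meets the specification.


Sum = 10.47
Average = 10.47 / 5 = 2.09 mm
Specification range: 1.5 to 2.5 mm
Within spec: Yes


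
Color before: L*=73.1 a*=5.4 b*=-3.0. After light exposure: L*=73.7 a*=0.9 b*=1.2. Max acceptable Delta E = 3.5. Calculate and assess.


dL = 0.6, da = -4.5, db = 4.2
dE = sqrt((0.6)^2 + (-4.5)^2 + (4.2)^2) = 6.18
Max = 3.5
Passes: No


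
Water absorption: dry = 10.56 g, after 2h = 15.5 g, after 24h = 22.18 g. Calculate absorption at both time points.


WA (2h) = (15.5 - 10.56) / 10.56 x 100 = 46.8%
WA (24h) = (22.18 - 10.56) / 10.56 x 100 = 110.0%


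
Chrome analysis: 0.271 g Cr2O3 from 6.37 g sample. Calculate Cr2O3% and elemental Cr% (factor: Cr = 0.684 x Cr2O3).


Cr2O3% = 0.271 / 6.37 x 100 = 4.25%
Cr% = 4.25 x 0.684 = 2.91%


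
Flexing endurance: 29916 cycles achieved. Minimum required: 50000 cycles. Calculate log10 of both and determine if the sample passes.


Achieved: log10 = 4.48
Required: log10 = 4.70
Passes: No

log10(29916) = 4.48
log10(50000) = 4.70
Passes: No


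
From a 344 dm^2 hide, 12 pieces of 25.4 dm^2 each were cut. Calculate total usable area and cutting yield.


Total usable = 12 x 25.4 = 304.8 dm^2
Yield = 304.8 / 344 x 100 = 88.6%


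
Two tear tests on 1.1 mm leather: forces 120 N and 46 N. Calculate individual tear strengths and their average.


Tear 1 = 109.1 N/mm
Tear 2 = 41.8 N/mm
Average = 75.5 N/mm

Tear 1 = 120 / 1.1 = 109.1 N/mm
Tear 2 = 46 / 1.1 = 41.8 N/mm
Average = (109.1 + 41.8) / 2 = 75.5 N/mm


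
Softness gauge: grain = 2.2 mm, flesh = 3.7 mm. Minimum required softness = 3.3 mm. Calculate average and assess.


Average softness = 2.95 mm
Meets requirement: No

Average = (2.2 + 3.7) / 2 = 2.95 mm
Minimum = 3.3 mm
Meets requirement: No


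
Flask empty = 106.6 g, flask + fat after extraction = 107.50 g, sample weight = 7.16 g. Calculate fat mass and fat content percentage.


Fat mass = 107.50 - 106.6 = 0.90 g
Fat% = 0.90 / 7.16 x 100 = 12.6%


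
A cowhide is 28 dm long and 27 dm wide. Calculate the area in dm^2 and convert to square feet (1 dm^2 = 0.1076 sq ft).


756 dm^2
81.35 sq ft

Area = 28 x 27 = 756 dm^2
Conversion: 756 x 0.1076 = 81.35 sq ft


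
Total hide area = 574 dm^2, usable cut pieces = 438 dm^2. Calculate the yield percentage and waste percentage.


Yield = 438 / 574 x 100 = 76.3%
Waste = 574 - 438 = 136 dm^2
Waste% = 100 - 76.3 = 23.7%


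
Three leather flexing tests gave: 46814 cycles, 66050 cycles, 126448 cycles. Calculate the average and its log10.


Average = 79771 cycles
log10 = 4.90

Average = (46814 + 66050 + 126448) / 3 = 79771 cycles
log10(79771) = 4.90


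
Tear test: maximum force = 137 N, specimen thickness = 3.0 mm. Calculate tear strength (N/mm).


Tear strength = force / thickness
Tear = 137 / 3.0 = 45.7 N/mm


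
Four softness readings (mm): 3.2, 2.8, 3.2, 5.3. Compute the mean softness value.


Sum = 3.2 + 2.8 + 3.2 + 5.3
Mean = 14.5 / 4 = 3.63 mm


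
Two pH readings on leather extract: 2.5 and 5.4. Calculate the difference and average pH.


Difference = 2.9
Average pH = 3.95

Difference = |2.5 - 5.4| = 2.9
Average = (2.5 + 5.4) / 2 = 3.95


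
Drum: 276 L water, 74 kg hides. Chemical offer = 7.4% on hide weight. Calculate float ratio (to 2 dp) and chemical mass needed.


Float ratio = 3.73
Chemical needed = 5.476 kg

Float ratio = 276 / 74 = 3.73
Chemical = 74 x 7.4 / 100 = 5.476 kg


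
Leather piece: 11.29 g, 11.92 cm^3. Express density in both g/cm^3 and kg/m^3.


0.947 g/cm^3
947 kg/m^3

Density = 11.29 / 11.92 = 0.947 g/cm^3
Convert: 0.947 x 1000 = 947 kg/m^3


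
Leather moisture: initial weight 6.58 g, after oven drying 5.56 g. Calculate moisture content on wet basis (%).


Moisture = 6.58 - 5.56 = 1.02 g
MC = 1.02 / 6.58 x 100 = 15.5%


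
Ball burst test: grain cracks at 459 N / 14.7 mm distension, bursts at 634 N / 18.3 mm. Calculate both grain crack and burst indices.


Crack index = 459 / 14.7 = 31.2 N/mm
Burst index = 634 / 18.3 = 34.6 N/mm


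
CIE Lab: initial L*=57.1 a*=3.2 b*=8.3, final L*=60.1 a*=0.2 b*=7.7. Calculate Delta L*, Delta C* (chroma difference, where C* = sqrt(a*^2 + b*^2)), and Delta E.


Delta L* = 60.1 - 57.1 = 3.0
C1* = sqrt((3.2)^2 + (8.3)^2) = 8.896
C2* = sqrt((0.2)^2 + (7.7)^2) = 7.703
Delta C* = 7.703 - 8.896 = -1.19
Delta E = sqrt((3.0)^2 + (-3.0)^2 + (-0.6)^2) = 4.28


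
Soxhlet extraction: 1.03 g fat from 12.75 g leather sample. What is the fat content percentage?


8.1%

Fat content = 1.03 / 12.75 x 100
Fat = 8.1%


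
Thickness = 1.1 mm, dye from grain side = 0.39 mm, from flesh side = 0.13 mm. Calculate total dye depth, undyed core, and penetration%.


Total dyed = 0.39 + 0.13 = 0.52 mm
Undyed core = 1.1 - 0.52 = 0.58 mm
Penetration = 0.52 / 1.1 x 100 = 47.3%


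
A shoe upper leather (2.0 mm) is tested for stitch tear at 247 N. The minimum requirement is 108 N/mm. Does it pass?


STS = 123.5 N/mm
Passes: Yes

STS = 247 / 2.0 = 123.5 N/mm
Minimum required: 108 N/mm
Passes: Yes


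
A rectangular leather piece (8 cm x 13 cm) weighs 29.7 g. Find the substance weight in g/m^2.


Area = 8 x 13 = 104 cm^2
SW = 29.7 / 104 x 10000 = 2855.8 g/m^2


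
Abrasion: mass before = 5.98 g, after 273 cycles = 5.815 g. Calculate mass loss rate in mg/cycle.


Mass loss = 5.98 - 5.815 = 0.165 g
Rate = 0.165 / 273 x 1000 = 0.604 mg/cycle


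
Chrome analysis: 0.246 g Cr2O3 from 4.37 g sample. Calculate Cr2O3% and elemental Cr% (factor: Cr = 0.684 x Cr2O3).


Cr2O3 = 5.63%
Cr = 3.85%

Cr2O3% = 0.246 / 4.37 x 100 = 5.63%
Cr% = 5.63 x 0.684 = 3.85%


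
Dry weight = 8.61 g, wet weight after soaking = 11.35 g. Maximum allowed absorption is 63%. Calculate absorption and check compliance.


Absorption = 31.8%
Compliant: Yes

WA = (11.35 - 8.61) / 8.61 x 100 = 31.8%
Maximum allowed: 63%
Compliant: Yes


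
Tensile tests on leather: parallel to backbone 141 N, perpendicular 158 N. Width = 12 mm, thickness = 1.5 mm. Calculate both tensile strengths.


Parallel = 7.83 N/mm^2
Perpendicular = 8.78 N/mm^2


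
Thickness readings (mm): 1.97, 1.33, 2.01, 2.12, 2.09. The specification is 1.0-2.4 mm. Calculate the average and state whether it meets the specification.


Sum = 9.52
Average = 9.52 / 5 = 1.90 mm
Specification range: 1.0 to 2.4 mm
Within spec: Yes


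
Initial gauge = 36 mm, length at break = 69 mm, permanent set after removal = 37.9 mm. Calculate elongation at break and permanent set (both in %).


Elongation at break = (69 - 36) / 36 x 100 = 91.7%
Permanent set = (37.9 - 36) / 36 x 100 = 5.3%


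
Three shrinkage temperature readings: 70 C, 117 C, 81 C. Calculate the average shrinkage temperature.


89.3 C


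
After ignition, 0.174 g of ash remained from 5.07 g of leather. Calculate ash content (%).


Ash% = 0.174 / 5.07 x 100
Ash% = 3.43%


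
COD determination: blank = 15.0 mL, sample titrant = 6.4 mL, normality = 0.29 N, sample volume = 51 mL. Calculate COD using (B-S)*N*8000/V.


391.2 mg/L

COD = (15.0 - 6.4) x 0.29 x 8000 / 51
COD = 8.6 x 0.29 x 8000 / 51
COD = 391.2 mg/L


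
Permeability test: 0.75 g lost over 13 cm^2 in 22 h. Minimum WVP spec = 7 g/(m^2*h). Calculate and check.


WVP = 0.75 / (13 x 22) x 10000 = 26.22 g/(m^2*h)
Minimum: 7 g/(m^2*h)
Meets spec: Yes


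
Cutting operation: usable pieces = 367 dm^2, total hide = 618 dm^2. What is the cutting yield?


59.4%

Yield = usable / total x 100
Yield = 367 / 618 x 100 = 59.4%


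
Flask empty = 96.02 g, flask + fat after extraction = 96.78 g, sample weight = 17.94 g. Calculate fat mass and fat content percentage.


Fat mass = 96.78 - 96.02 = 0.76 g
Fat% = 0.76 / 17.94 x 100 = 4.2%


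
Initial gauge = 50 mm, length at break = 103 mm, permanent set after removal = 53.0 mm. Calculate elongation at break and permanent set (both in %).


Elongation at break = (103 - 50) / 50 x 100 = 106.0%
Permanent set = (53.0 - 50) / 50 x 100 = 6.0%


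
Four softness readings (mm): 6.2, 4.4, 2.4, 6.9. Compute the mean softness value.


4.98 mm


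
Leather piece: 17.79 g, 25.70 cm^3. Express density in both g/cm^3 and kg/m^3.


Density = 17.79 / 25.70 = 0.692 g/cm^3
Convert: 0.692 x 1000 = 692 kg/m^3


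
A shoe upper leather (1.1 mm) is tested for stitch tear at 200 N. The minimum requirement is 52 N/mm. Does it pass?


STS = 200 / 1.1 = 181.8 N/mm
Minimum required: 52 N/mm
Passes: Yes


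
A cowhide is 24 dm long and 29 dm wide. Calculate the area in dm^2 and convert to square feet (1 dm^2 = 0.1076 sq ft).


696 dm^2
74.89 sq ft


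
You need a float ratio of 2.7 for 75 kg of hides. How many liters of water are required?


202.5 L

Water = hide weight x target ratio
Water = 75 x 2.7 = 202.5 L


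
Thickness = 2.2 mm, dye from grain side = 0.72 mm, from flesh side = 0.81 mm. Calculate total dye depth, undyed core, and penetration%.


Total dyed = 0.72 + 0.81 = 1.53 mm
Undyed core = 2.2 - 1.53 = 0.67 mm
Penetration = 1.53 / 2.2 x 100 = 69.5%


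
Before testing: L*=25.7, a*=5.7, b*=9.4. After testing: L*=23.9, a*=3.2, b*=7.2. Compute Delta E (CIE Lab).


Delta E = 3.79

dL = 23.9 - 25.7 = -1.8
da = 3.2 - 5.7 = -2.5
db = 7.2 - 9.4 = -2.2
dE = sqrt((-1.8)^2 + (-2.5)^2 + (-2.2)^2) = 3.79


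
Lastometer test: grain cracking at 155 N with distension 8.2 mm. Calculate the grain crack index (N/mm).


18.9 N/mm

Grain crack index = force / distension
Index = 155 / 8.2 = 18.9 N/mm


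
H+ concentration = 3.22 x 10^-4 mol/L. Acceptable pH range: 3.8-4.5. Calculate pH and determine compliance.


pH = -log10(3.22 x 10^-4) = 3.49
Range: 3.8 to 4.5
Compliant: No


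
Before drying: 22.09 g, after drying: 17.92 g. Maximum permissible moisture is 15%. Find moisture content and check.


MC = (22.09 - 17.92) / 22.09 x 100 = 18.9%
Maximum: 15%
Acceptable: No


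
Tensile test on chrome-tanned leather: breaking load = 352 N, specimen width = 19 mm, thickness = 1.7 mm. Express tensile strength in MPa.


10.90 MPa


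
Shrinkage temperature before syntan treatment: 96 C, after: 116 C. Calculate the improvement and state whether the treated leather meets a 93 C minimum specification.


Improvement = 20 C
Meets 93 C spec: Yes

Improvement = 116 - 96 = 20 C
Spec check: 116 C >= 93 C? Yes


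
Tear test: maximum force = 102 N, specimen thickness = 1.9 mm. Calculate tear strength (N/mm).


Tear strength = force / thickness
Tear = 102 / 1.9 = 53.7 N/mm


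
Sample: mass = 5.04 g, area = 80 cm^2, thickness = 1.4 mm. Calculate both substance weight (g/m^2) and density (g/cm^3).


SW = 5.04 / 80 x 10000 = 630.0 g/m^2
Volume = 80 x 1.4 / 10 = 11.20 cm^3
Density = 5.04 / 11.20 = 0.450 g/cm^3


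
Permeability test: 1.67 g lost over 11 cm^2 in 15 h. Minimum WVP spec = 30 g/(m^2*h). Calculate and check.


WVP = 101.21 g/(m^2*h)
Meets specification: Yes

WVP = 1.67 / (11 x 15) x 10000 = 101.21 g/(m^2*h)
Minimum: 30 g/(m^2*h)
Meets spec: Yes


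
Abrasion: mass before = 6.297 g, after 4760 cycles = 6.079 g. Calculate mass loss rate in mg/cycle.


0.046 mg/cycle

Mass loss = 6.297 - 6.079 = 0.218 g
Rate = 0.218 / 4760 x 1000 = 0.046 mg/cycle


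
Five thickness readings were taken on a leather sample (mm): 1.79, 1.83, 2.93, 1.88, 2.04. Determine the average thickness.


2.09 mm


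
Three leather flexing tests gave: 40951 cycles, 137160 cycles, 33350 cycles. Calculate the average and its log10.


Average = (40951 + 137160 + 33350) / 3 = 70487 cycles
log10(70487) = 4.85


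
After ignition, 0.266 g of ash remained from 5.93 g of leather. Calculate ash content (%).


4.49%


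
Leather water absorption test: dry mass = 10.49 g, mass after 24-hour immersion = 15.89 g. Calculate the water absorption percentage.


51.5%

Water absorbed = 15.89 - 10.49 = 5.40 g
WA% = 5.40 / 10.49 x 100 = 51.5%


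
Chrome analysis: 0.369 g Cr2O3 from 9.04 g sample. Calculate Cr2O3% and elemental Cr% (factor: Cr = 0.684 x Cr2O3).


Cr2O3 = 4.08%
Cr = 2.79%

Cr2O3% = 0.369 / 9.04 x 100 = 4.08%
Cr% = 4.08 x 0.684 = 2.79%


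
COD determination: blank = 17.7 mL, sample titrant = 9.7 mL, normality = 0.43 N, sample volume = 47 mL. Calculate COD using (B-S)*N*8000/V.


585.5 mg/L

COD = (17.7 - 9.7) x 0.43 x 8000 / 47
COD = 8.0 x 0.43 x 8000 / 47
COD = 585.5 mg/L


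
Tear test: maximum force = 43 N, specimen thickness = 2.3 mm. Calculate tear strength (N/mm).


18.7 N/mm

Tear strength = force / thickness
Tear = 43 / 2.3 = 18.7 N/mm


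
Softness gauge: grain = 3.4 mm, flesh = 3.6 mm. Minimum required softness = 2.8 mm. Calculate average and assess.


Average softness = 3.50 mm
Meets requirement: Yes

Average = (3.4 + 3.6) / 2 = 3.50 mm
Minimum = 2.8 mm
Meets requirement: Yes


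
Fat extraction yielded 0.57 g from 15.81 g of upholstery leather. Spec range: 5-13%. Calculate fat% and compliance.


Fat% = 0.57 / 15.81 x 100 = 3.6%
Spec range: 5-13%
Compliant: No


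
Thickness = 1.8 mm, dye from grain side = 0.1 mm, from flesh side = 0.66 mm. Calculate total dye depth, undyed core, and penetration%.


Total dyed = 0.1 + 0.66 = 0.76 mm
Undyed core = 1.8 - 0.76 = 1.04 mm
Penetration = 0.76 / 1.8 x 100 = 42.2%


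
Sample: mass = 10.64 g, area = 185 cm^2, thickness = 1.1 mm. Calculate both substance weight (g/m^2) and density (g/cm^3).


Substance weight = 575.1 g/m^2
Density = 0.523 g/cm^3

SW = 10.64 / 185 x 10000 = 575.1 g/m^2
Volume = 185 x 1.1 / 10 = 20.35 cm^3
Density = 10.64 / 20.35 = 0.523 g/cm^3


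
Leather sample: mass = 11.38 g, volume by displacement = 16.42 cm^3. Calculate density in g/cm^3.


Density = mass / volume
Density = 11.38 / 16.42 = 0.693 g/cm^3


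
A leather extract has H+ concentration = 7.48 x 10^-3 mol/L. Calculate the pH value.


pH = -log10[H+]
pH = -log10(7.48 x 10^-3) = 2.13


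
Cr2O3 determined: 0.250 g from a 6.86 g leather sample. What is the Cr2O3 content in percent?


3.64%

Cr2O3% = 0.250 / 6.86 x 100
Cr2O3% = 3.64%


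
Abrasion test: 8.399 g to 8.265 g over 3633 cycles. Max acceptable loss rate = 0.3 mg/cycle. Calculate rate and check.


Rate = 0.037 mg/cycle
Passes: Yes

Loss = 8.399 - 8.265 = 0.134 g
Rate = 0.134 g / 3633 cycles x 1000 = 0.037 mg/cycle
Max = 0.3 mg/cycle
Passes: Yes


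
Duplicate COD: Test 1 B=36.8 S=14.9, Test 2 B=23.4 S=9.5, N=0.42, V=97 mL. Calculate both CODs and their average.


COD1 = 758.6 mg/L
COD2 = 481.5 mg/L
Average = 620.1 mg/L

COD1 = (36.8 - 14.9) x 0.42 x 8000 / 97 = 758.6 mg/L
COD2 = (23.4 - 9.5) x 0.42 x 8000 / 97 = 481.5 mg/L
Average = (758.6 + 481.5) / 2 = 620.1 mg/L


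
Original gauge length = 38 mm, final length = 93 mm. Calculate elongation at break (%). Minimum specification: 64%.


Extension = 93 - 38 = 55 mm
Elongation = 55 / 38 x 100 = 144.7%
Minimum required: 64%
Meets specification: Yes


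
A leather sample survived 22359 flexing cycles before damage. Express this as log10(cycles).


4.35


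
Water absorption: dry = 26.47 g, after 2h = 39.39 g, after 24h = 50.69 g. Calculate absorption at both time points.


2h absorption = 48.8%
24h absorption = 91.5%


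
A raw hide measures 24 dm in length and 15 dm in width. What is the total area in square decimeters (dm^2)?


Area = length x width
Area = 24 x 15 = 360 dm^2


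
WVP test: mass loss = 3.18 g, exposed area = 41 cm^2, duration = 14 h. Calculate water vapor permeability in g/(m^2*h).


55.40 g/(m^2*h)


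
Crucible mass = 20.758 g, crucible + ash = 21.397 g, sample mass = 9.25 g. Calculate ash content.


Ash mass = 0.639 g
Ash content = 6.91%


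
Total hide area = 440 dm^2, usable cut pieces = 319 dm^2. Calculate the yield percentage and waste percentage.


Yield = 72.5%
Waste = 27.5%

Yield = 319 / 440 x 100 = 72.5%
Waste = 440 - 319 = 121 dm^2
Waste% = 100 - 72.5 = 27.5%


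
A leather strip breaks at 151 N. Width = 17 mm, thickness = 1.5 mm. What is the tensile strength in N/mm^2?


Cross-sectional area = 17 x 1.5 = 25.5 mm^2
Tensile strength = 151 / 25.5 = 5.92 N/mm^2


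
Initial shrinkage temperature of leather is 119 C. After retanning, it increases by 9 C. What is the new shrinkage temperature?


New Ts = 119 + 9 = 128 C


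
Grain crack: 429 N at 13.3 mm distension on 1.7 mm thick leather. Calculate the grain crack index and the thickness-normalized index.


Crack index = 32.3 N/mm
Normalized index = 19.0 N/mm per mm

Crack index = 429 / 13.3 = 32.3 N/mm
Normalized = 32.3 / 1.7 = 19.0 N/mm per mm


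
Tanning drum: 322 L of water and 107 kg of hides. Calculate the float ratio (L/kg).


Float ratio = water / hide weight
Ratio = 322 / 107 = 3.0


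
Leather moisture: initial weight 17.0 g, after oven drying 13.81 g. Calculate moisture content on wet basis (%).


18.8%

Moisture = 17.0 - 13.81 = 3.19 g
MC = 3.19 / 17.0 x 100 = 18.8%


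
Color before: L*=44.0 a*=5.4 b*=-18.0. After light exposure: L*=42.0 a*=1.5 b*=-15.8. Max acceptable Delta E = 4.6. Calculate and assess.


dL = -2.0, da = -3.9, db = 2.2
dE = sqrt((-2.0)^2 + (-3.9)^2 + (2.2)^2) = 4.90
Max = 4.6
Passes: No


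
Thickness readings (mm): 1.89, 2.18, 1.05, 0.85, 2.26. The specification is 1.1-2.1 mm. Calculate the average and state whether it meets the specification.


Average = 1.65 mm
Within specification: Yes

Sum = 8.23
Average = 8.23 / 5 = 1.65 mm
Specification range: 1.1 to 2.1 mm
Within spec: Yes


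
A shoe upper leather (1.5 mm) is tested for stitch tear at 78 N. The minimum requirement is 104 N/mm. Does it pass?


STS = 78 / 1.5 = 52.0 N/mm
Minimum required: 104 N/mm
Passes: No


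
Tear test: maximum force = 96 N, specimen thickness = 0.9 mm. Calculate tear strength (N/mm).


106.7 N/mm

Tear strength = force / thickness
Tear = 96 / 0.9 = 106.7 N/mm


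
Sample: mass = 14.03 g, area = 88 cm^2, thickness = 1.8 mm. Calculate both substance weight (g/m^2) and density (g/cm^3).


SW = 14.03 / 88 x 10000 = 1594.3 g/m^2
Volume = 88 x 1.8 / 10 = 15.84 cm^3
Density = 14.03 / 15.84 = 0.886 g/cm^3


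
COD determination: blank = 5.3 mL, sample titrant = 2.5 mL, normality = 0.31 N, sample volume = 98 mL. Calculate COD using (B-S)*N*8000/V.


70.9 mg/L


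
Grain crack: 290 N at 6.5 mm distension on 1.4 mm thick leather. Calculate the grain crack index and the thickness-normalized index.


Crack index = 44.6 N/mm
Normalized index = 31.9 N/mm per mm

Crack index = 290 / 6.5 = 44.6 N/mm
Normalized = 44.6 / 1.4 = 31.9 N/mm per mm


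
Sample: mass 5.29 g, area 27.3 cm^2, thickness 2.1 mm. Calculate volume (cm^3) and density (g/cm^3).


Volume = 5.733 cm^3
Density = 0.923 g/cm^3


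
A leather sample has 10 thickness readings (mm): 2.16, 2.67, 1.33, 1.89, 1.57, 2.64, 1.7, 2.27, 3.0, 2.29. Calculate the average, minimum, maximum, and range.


Sum = 21.52
Average = 21.52 / 10 = 2.15 mm
Minimum = 1.33 mm
Maximum = 3.0 mm
Range = 3.0 - 1.33 = 1.67 mm


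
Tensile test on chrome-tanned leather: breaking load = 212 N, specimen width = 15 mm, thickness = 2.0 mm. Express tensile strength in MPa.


7.07 MPa


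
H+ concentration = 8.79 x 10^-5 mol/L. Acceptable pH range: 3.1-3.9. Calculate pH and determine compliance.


pH = 4.06
Compliant: No


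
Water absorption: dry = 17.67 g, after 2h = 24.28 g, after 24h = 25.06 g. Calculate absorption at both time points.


2h absorption = 37.4%
24h absorption = 41.8%


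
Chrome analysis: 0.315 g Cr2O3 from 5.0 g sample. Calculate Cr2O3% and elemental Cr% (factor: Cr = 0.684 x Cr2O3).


Cr2O3 = 6.30%
Cr = 4.31%

Cr2O3% = 0.315 / 5.0 x 100 = 6.30%
Cr% = 6.30 x 0.684 = 4.31%


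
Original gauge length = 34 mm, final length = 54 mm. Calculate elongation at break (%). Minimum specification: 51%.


Extension = 54 - 34 = 20 mm
Elongation = 20 / 34 x 100 = 58.8%
Minimum required: 51%
Meets specification: Yes


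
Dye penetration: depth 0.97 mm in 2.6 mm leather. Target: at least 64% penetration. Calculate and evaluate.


Penetration = 37.3%
Meets target: No

Penetration = 0.97 / 2.6 x 100 = 37.3%
Target: 64%
Meets target: No


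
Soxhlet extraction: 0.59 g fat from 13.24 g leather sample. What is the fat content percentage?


Fat content = 0.59 / 13.24 x 100
Fat = 4.5%


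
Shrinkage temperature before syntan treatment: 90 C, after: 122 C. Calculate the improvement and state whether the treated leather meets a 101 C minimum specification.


Improvement = 32 C
Meets 101 C spec: Yes

Improvement = 122 - 90 = 32 C
Spec check: 122 C >= 101 C? Yes


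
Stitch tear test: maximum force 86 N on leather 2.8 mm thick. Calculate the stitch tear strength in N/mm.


30.7 N/mm

Stitch tear strength = force / thickness
STS = 86 / 2.8 = 30.7 N/mm


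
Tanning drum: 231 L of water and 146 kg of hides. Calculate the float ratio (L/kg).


1.6


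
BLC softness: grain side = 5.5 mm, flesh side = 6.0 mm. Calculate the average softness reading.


5.75 mm

Average = (5.5 + 6.0) / 2
Average = 5.75 mm


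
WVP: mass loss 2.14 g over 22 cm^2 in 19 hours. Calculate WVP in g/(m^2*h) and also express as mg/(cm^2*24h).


WVP = 2.14 / (22 x 19) x 10000 = 51.20 g/(m^2*h)
Mass loss in mg = 2.14 x 1000 = 2140 mg
Per cm^2 per 24h in mg: 2140 x 24 / (22 x 19) = 51360 / 418 = 122.87 mg/(cm^2*24h)


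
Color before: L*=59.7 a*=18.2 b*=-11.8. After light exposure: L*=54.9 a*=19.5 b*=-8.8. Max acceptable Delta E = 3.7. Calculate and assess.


Delta E = 5.81
Passes: No


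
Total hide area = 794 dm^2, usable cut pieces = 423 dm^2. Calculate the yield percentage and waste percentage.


Yield = 53.3%
Waste = 46.7%

Yield = 423 / 794 x 100 = 53.3%
Waste = 794 - 423 = 371 dm^2
Waste% = 100 - 53.3 = 46.7%


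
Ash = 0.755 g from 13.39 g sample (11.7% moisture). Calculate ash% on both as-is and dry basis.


As-is ash = 5.64%
Dry-basis ash = 6.39%

As-is ash% = 0.755 / 13.39 x 100 = 5.64%
Dry mass = 13.39 x (100 - 11.7) / 100 = 11.82337 g
Dry-basis ash% = 0.755 / 11.82337 x 100 = 6.39%


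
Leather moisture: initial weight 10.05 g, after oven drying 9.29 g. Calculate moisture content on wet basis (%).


7.6%

Moisture = 10.05 - 9.29 = 0.76 g
MC = 0.76 / 10.05 x 100 = 7.6%


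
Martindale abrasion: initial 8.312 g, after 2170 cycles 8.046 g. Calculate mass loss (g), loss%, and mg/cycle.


Mass loss = 0.266 g
Loss = 3.20%
Rate = 0.123 mg/cycle

Loss = 8.312 - 8.046 = 0.266 g
Loss% = 0.266 / 8.312 x 100 = 3.20%
Rate = 0.266 / 2170 x 1000 = 0.123 mg/cycle


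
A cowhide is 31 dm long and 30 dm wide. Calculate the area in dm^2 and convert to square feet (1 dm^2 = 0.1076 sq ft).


930 dm^2
100.07 sq ft

Area = 31 x 30 = 930 dm^2
Conversion: 930 x 0.1076 = 100.07 sq ft


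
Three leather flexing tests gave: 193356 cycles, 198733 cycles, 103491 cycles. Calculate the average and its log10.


Average = (193356 + 198733 + 103491) / 3 = 165193 cycles
log10(165193) = 5.22


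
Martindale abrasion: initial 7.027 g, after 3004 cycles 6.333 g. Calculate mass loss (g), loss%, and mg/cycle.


Mass loss = 0.694 g
Loss = 9.88%
Rate = 0.231 mg/cycle

Loss = 7.027 - 6.333 = 0.694 g
Loss% = 0.694 / 7.027 x 100 = 9.88%
Rate = 0.694 / 3004 x 1000 = 0.231 mg/cycle


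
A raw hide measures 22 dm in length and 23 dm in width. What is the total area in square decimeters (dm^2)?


Area = length x width
Area = 22 x 23 = 506 dm^2


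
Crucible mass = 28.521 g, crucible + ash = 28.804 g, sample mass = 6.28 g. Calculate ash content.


Ash mass = 0.283 g
Ash content = 4.51%

Ash mass = 28.804 - 28.521 = 0.283 g
Ash% = 0.283 / 6.28 x 100 = 4.51%


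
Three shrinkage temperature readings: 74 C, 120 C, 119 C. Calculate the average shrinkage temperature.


104.3 C

Average = (74 + 120 + 119) / 3
Average = 313 / 3 = 104.3 C


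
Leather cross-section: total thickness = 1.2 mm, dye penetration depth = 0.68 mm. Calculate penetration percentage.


Penetration% = 0.68 / 1.2 x 100
Penetration = 56.7%


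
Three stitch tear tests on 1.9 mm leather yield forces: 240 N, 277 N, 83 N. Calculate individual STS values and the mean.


STS1 = 126.3 N/mm
STS2 = 145.8 N/mm
STS3 = 43.7 N/mm
Mean = 105.3 N/mm

STS1 = 240 / 1.9 = 126.3 N/mm
STS2 = 277 / 1.9 = 145.8 N/mm
STS3 = 83 / 1.9 = 43.7 N/mm
Mean = (126.3 + 145.8 + 43.7) / 3 = 105.3 N/mm


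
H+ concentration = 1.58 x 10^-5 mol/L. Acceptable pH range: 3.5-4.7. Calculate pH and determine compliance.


pH = -log10(1.58 x 10^-5) = 4.80
Range: 3.5 to 4.7
Compliant: No


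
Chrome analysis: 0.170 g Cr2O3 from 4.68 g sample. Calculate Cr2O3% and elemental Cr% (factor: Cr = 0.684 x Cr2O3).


Cr2O3% = 0.170 / 4.68 x 100 = 3.63%
Cr% = 3.63 x 0.684 = 2.48%


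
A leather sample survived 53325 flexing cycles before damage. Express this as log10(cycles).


4.73


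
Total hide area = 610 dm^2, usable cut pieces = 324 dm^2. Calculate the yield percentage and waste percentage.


Yield = 324 / 610 x 100 = 53.1%
Waste = 610 - 324 = 286 dm^2
Waste% = 100 - 53.1 = 46.9%


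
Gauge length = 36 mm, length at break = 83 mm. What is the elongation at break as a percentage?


130.6%

Extension = 83 - 36 = 47 mm
Elongation = 47 / 36 x 100 = 130.6%


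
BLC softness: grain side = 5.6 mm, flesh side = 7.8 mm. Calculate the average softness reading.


Average = (5.6 + 7.8) / 2
Average = 6.70 mm


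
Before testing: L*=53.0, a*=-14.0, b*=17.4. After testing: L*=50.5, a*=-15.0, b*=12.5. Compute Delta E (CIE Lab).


dL = 50.5 - 53.0 = -2.5
da = -15.0 - (-14.0) = -1.0
db = 12.5 - 17.4 = -4.9
dE = sqrt((-2.5)^2 + (-1.0)^2 + (-4.9)^2) = 5.59


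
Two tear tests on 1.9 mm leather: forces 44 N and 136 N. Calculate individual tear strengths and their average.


Tear 1 = 23.2 N/mm
Tear 2 = 71.6 N/mm
Average = 47.4 N/mm


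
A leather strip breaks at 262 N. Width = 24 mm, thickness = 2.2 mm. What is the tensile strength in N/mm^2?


Cross-sectional area = 24 x 2.2 = 52.8 mm^2
Tensile strength = 262 / 52.8 = 4.96 N/mm^2


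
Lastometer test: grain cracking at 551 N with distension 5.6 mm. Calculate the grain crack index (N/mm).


Grain crack index = force / distension
Index = 551 / 5.6 = 98.4 N/mm
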